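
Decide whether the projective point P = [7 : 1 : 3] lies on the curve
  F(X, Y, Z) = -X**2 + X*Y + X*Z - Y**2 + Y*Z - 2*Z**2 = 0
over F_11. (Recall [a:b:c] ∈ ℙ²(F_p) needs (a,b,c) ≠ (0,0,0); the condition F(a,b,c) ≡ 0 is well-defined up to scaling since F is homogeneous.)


F(7,1,3) ≡ 7 (mod 11); P is NOT on the curve.

Evaluate F(7, 1, 3) term-by-term (mod 11).
  -X**2 ↦ -1·49·1·1 = -49
  X*Y ↦ 1·7·1·1 = 7
  X*Z ↦ 1·7·1·3 = 21
  -Y**2 ↦ -1·1·1·1 = -1
  Y*Z ↦ 1·1·1·3 = 3
  -2*Z**2 ↦ -2·1·1·9 = -18
Sum: F(7, 1, 3) = (-49) + (7) + (21) + (-1) + (3) + (-18) = -37.
Reducing mod 11: -37 ≡ 7 (mod 11).
Since F(a, b, c) ≡ 7 ≠ 0 (mod 11), P does NOT lie on the curve.


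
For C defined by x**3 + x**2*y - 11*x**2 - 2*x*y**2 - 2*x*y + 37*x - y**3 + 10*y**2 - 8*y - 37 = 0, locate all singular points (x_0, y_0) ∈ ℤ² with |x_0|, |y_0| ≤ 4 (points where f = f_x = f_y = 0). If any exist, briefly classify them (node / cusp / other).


Singular points: {(3, 1)}; classification: node.

Compute partial derivatives:
  f_x = 3*x**2 + 2*x*y - 22*x - 2*y**2 - 2*y + 37.
  f_y = x**2 - 4*x*y - 2*x - 3*y**2 + 20*y - 8.
Scan x_0 ∈ {−4, ..., 4}. For each x_0, f_y(x_0, y) is a polynomial in y; find its integer roots y ∈ {−4, ..., 4}, then test f_x and f at those candidates.
  x = -4: f_y(-4, y) = -3*y**2 + 36*y + 16; no integer root y with |y| ≤ 4.
  x = -3: f_y(-3, y) = -3*y**2 + 32*y + 7; no integer root y with |y| ≤ 4.
  x = -2: f_y(-2, y) = -3*y**2 + 28*y; vanishes at y ∈ {0}. (-2, 0): f_x = 93 ≠ 0.
  x = -1: f_y(-1, y) = -3*y**2 + 24*y - 5; no integer root y with |y| ≤ 4.
  x = 0: f_y(0, y) = -3*y**2 + 20*y - 8; no integer root y with |y| ≤ 4.
  x = 1: f_y(1, y) = -3*y**2 + 16*y - 9; no integer root y with |y| ≤ 4.
  x = 2: f_y(2, y) = -3*y**2 + 12*y - 8; no integer root y with |y| ≤ 4.
  x = 3: f_y(3, y) = -3*y**2 + 8*y - 5; vanishes at y ∈ {1}. (3, 1): f_x = 0, f = 0 — SINGULAR.
  x = 4: f_y(4, y) = -3*y**2 + 4*y; vanishes at y ∈ {0}. (4, 0): f_x = -3 ≠ 0.
Only singular point on the grid: (3, 1).
Classify: substitute x = 3 + u, y = 1 + v and expand: f = u**3 + u**2*v - u**2 - 2*u*v**2 - v**3 + v**2.
No constant or linear terms (consistent with a singular point). Quadratic part: -u**2 + v**2. Cubic part: u**3 + u**2*v - 2*u*v**2 - v**3.
The quadratic part v**2 - u**2 = (v − u)(v + u) splits into two distinct linear factors, so there are two distinct tangent lines y − 1 = ±(x − 3) — this is a node (ordinary double point).
Classification: node.


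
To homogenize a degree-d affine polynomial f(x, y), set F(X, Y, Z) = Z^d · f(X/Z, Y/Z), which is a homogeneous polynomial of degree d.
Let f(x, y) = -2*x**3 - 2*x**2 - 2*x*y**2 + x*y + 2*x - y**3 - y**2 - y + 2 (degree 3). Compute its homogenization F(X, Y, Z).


F(X, Y, Z) = -2*X**3 - 2*X**2*Z - 2*X*Y**2 + X*Y*Z + 2*X*Z**2 - Y**3 - Y**2*Z - Y*Z**2 + 2*Z**3

deg(f) = 3.
Substitute x = X/Z, y = Y/Z into f, then multiply by Z^3.
  monomial -2·x^3·y^0 ↦ -2·X^3·Y^0·Z^0.
  monomial -2·x^2·y^0 ↦ -2·X^2·Y^0·Z^1.
  monomial -2·x^1·y^2 ↦ -2·X^1·Y^2·Z^0.
  monomial 1·x^1·y^1 ↦ 1·X^1·Y^1·Z^1.
  monomial 2·x^1·y^0 ↦ 2·X^1·Y^0·Z^2.
  monomial -1·x^0·y^3 ↦ -1·X^0·Y^3·Z^0.
  monomial -1·x^0·y^2 ↦ -1·X^0·Y^2·Z^1.
  monomial -1·x^0·y^1 ↦ -1·X^0·Y^1·Z^2.
  monomial 2·x^0·y^0 ↦ 2·X^0·Y^0·Z^3.
Collecting: F(X, Y, Z) = -2*X**3 - 2*X**2*Z - 2*X*Y**2 + X*Y*Z + 2*X*Z**2 - Y**3 - Y**2*Z - Y*Z**2 + 2*Z**3.


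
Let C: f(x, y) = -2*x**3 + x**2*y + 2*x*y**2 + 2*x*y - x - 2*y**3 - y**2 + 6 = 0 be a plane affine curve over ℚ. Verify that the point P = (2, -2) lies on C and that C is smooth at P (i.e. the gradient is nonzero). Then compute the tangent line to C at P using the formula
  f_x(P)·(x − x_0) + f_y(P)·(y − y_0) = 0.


Tangent line at P: -29*x - 28*y + 2 = 0.

Step 1: f(2, -2) = 0, so P lies on C.
Step 2: partial derivatives
  f_x(x, y) = -6*x**2 + 2*x*y + 2*y**2 + 2*y - 1, f_y(x, y) = x**2 + 4*x*y + 2*x - 6*y**2 - 2*y.
  f_x(P) = -29, f_y(P) = -28 (gradient nonzero, so P is smooth).
Step 3: tangent line at P: -29·(x − 2) + -28·(y − -2) = 0.
Expanding: -29*x - 28*y + 2 = 0.


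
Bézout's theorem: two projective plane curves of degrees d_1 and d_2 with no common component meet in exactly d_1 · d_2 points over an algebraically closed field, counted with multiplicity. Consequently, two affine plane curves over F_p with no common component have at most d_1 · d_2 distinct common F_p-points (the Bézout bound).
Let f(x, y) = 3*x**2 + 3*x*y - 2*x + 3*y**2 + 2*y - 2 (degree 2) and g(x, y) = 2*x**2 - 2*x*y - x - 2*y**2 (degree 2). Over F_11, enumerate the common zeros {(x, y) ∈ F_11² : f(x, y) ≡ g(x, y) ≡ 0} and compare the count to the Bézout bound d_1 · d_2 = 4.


Common zeros: {(1, 8)}; count = 1; Bézout bound = 4.

deg(f) = 2, deg(g) = 2, so Bézout bound = 4.
Scan x ∈ F_11. For each x, list the y ∈ F_11 with f(x, y) ≡ 0 and those with g(x, y) ≡ 0 (mod 11); the common zeros in that column are the intersection.
  x = 0: f ≡ 0 at y ∈ ∅; g ≡ 0 at y ∈ {0}; common: ∅.
  x = 1: f ≡ 0 at y ∈ {5, 8}; g ≡ 0 at y ∈ {2, 8}; common: {8}.
  x = 2: f ≡ 0 at y ∈ {5, 7}; g ≡ 0 at y ∈ {1, 8}; common: ∅.
  x = 3: f ≡ 0 at y ∈ {1, 10}; g ≡ 0 at y ∈ ∅; common: ∅.
  x = 4: f ≡ 0 at y ∈ {1, 9}; g ≡ 0 at y ∈ ∅; common: ∅.
  x = 5: f ≡ 0 at y ∈ ∅; g ≡ 0 at y ∈ {1, 5}; common: ∅.
  x = 6: f ≡ 0 at y ∈ {9, 10}; g ≡ 0 at y ∈ {0, 5}; common: ∅.
  x = 7: f ≡ 0 at y ∈ ∅; g ≡ 0 at y ∈ {2}; common: ∅.
  x = 8: f ≡ 0 at y ∈ ∅; g ≡ 0 at y ∈ ∅; common: ∅.
  x = 9: f ≡ 0 at y ∈ ∅; g ≡ 0 at y ∈ ∅; common: ∅.
  x = 10: f ≡ 0 at y ∈ {7, 8}; g ≡ 0 at y ∈ ∅; common: ∅.
Collecting: common zeros = {(1, 8)}, so the count is 1.
Comparison with the Bézout bound: 1 ≤ 4 = deg(f)·deg(g), as expected for curves with no common component (the affine F_11-count falls short of the bound because intersections may lie at infinity, over extension fields, or carry multiplicity).


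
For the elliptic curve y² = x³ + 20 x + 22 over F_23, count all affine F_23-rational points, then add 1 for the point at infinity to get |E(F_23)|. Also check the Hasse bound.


Affine points = {(2, 1), (2, 22), (6, 6), (6, 17), (8, 2), (8, 21), (10, 7), (10, 16), (11, 3), (11, 20), (12, 9), (12, 14), (13, 8), (13, 15), (17, 10), (17, 13), (18, 2), (18, 21), (19, 4), (19, 19), (20, 2), (20, 21), (22, 1), (22, 22)}; affine count = 24; |E(F_23)| = 25.

Discriminant check: Δ ∝ 4a³ + 27b² = 4·20³ + 27·22² = 4·8000 + 27·484 ≡ 11 (mod 23). Nonzero ⇒ E is nonsingular.
For each x ∈ F_23, compute rhs = x³ + 20·x + 22 mod 23, then count y ∈ F_23 with y² ≡ rhs.
  x = 0: rhs = 22, matching y values: none (0 points).
  x = 1: rhs = 20, matching y values: none (0 points).
  x = 2: rhs = 1, matching y values: 1, 22 (2 points).
  x = 3: rhs = 17, matching y values: none (0 points).
  x = 4: rhs = 5, matching y values: none (0 points).
  x = 5: rhs = 17, matching y values: none (0 points).
  x = 6: rhs = 13, matching y values: 6, 17 (2 points).
  x = 7: rhs = 22, matching y values: none (0 points).
  x = 8: rhs = 4, matching y values: 2, 21 (2 points).
  x = 9: rhs = 11, matching y values: none (0 points).
  x = 10: rhs = 3, matching y values: 7, 16 (2 points).
  x = 11: rhs = 9, matching y values: 3, 20 (2 points).
  x = 12: rhs = 12, matching y values: 9, 14 (2 points).
  x = 13: rhs = 18, matching y values: 8, 15 (2 points).
  x = 14: rhs = 10, matching y values: none (0 points).
  x = 15: rhs = 17, matching y values: none (0 points).
  x = 16: rhs = 22, matching y values: none (0 points).
  x = 17: rhs = 8, matching y values: 10, 13 (2 points).
  x = 18: rhs = 4, matching y values: 2, 21 (2 points).
  x = 19: rhs = 16, matching y values: 4, 19 (2 points).
  x = 20: rhs = 4, matching y values: 2, 21 (2 points).
  x = 21: rhs = 20, matching y values: none (0 points).
  x = 22: rhs = 1, matching y values: 1, 22 (2 points).
Total affine count: 24.
Full point count |E(F_23)| = 24 + 1 = 25.
Hasse bound: |25 − (23+1)| = |1| = 1 ≤ 2√23 ≈ 9.5917 ✓.


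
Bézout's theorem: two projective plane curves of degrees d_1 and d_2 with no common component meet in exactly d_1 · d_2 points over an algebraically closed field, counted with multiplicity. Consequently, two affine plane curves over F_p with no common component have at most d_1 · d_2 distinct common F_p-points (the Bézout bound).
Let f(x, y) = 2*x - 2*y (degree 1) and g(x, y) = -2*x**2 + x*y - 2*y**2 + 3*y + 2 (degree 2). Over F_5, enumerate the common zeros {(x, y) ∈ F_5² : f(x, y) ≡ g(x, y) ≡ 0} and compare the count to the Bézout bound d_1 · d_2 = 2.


Common zeros: ∅; count = 0; Bézout bound = 2.

deg(f) = 1, deg(g) = 2, so Bézout bound = 2.
Scan x ∈ F_5. For each x, list the y ∈ F_5 with f(x, y) ≡ 0 and those with g(x, y) ≡ 0 (mod 5); the common zeros in that column are the intersection.
  x = 0: f ≡ 0 at y ∈ {0}; g ≡ 0 at y ∈ {2}; common: ∅.
  x = 1: f ≡ 0 at y ∈ {1}; g ≡ 0 at y ∈ {0, 2}; common: ∅.
  x = 2: f ≡ 0 at y ∈ {2}; g ≡ 0 at y ∈ ∅; common: ∅.
  x = 3: f ≡ 0 at y ∈ {3}; g ≡ 0 at y ∈ ∅; common: ∅.
  x = 4: f ≡ 0 at y ∈ {4}; g ≡ 0 at y ∈ {0, 1}; common: ∅.
Collecting: common zeros = ∅, so the count is 0.
Comparison with the Bézout bound: 0 ≤ 2 = deg(f)·deg(g), as expected for curves with no common component (the affine F_5-count falls short of the bound because intersections may lie at infinity, over extension fields, or carry multiplicity).


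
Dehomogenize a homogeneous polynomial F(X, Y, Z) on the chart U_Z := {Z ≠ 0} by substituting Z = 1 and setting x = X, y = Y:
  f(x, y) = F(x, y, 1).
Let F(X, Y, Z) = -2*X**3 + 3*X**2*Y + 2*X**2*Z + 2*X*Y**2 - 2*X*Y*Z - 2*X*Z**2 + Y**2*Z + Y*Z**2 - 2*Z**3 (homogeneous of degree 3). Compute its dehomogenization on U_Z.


f(x, y) = -2*x**3 + 3*x**2*y + 2*x**2 + 2*x*y**2 - 2*x*y - 2*x + y**2 + y - 2

On U_Z we set Z = 1. Each monomial c·X^i·Y^j·Z^k in F becomes c·x^i·y^j·1^k = c·x^i·y^j.
Substituting Z = 1: F(X, Y, 1) = -2*x**3 + 3*x**2*y + 2*x**2 + 2*x*y**2 - 2*x*y - 2*x + y**2 + y - 2.
Note: deg(f) ≤ deg(F) = 3; strict inequality happens when F is divisible by Z (lost terms).


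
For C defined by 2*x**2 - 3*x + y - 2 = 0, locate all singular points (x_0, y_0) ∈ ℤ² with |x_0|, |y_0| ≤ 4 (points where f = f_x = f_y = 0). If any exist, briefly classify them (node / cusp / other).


No singular points in the scanned grid; C is smooth there.

Compute partial derivatives:
  f_x = 4*x - 3.
  f_y = 1.
f_y = 1 is a nonzero constant, so f_y never vanishes: no point (x, y) can satisfy f = f_x = f_y = 0. In particular no (x, y) ∈ {−4, ..., 4}² is singular; the curve is smooth.


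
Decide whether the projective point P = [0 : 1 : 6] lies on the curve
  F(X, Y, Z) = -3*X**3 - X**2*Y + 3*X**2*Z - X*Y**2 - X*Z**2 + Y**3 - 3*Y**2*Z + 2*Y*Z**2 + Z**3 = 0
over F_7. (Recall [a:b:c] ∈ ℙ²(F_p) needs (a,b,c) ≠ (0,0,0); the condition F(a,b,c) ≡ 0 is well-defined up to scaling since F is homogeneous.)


F(0,1,6) ≡ 5 (mod 7); P is NOT on the curve.

Evaluate F(0, 1, 6) term-by-term (mod 7).
  -3*X**3 ↦ -3·0·1·1 = 0
  -X**2*Y ↦ -1·0·1·1 = 0
  3*X**2*Z ↦ 3·0·1·6 = 0
  -X*Y**2 ↦ -1·0·1·1 = 0
  -X*Z**2 ↦ -1·0·1·36 = 0
  Y**3 ↦ 1·1·1·1 = 1
  -3*Y**2*Z ↦ -3·1·1·6 = -18
  2*Y*Z**2 ↦ 2·1·1·36 = 72
  Z**3 ↦ 1·1·1·216 = 216
Sum: F(0, 1, 6) = (0) + (0) + (0) + (0) + (0) + (1) + (-18) + (72) + (216) = 271.
Reducing mod 7: 271 ≡ 5 (mod 7).
Since F(a, b, c) ≡ 5 ≠ 0 (mod 7), P does NOT lie on the curve.


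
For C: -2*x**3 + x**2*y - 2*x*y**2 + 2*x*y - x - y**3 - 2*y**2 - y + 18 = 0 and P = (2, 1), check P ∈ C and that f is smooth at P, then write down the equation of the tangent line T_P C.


Tangent line at P: -21*x - 8*y + 50 = 0.

Step 1: f(2, 1) = 0, so P lies on C.
Step 2: partial derivatives
  f_x(x, y) = -6*x**2 + 2*x*y - 2*y**2 + 2*y - 1, f_y(x, y) = x**2 - 4*x*y + 2*x - 3*y**2 - 4*y - 1.
  f_x(P) = -21, f_y(P) = -8 (gradient nonzero, so P is smooth).
Step 3: tangent line at P: -21·(x − 2) + -8·(y − 1) = 0.
Expanding: -21*x - 8*y + 50 = 0.


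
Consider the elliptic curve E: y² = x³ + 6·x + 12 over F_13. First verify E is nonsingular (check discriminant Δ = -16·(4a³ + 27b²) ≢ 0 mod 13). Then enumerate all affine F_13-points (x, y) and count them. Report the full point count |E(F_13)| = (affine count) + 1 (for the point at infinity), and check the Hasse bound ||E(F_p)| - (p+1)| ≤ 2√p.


Affine points = {(0, 5), (0, 8), (4, 3), (4, 10), (6, 2), (6, 11), (8, 0)}; affine count = 7; |E(F_13)| = 8.

Discriminant check: Δ ∝ 4a³ + 27b² = 4·6³ + 27·12² = 4·216 + 27·144 ≡ 7 (mod 13). Nonzero ⇒ E is nonsingular.
For each x ∈ F_13, compute rhs = x³ + 6·x + 12 mod 13, then count y ∈ F_13 with y² ≡ rhs.
  x = 0: rhs = 12, matching y values: 5, 8 (2 points).
  x = 1: rhs = 6, matching y values: none (0 points).
  x = 2: rhs = 6, matching y values: none (0 points).
  x = 3: rhs = 5, matching y values: none (0 points).
  x = 4: rhs = 9, matching y values: 3, 10 (2 points).
  x = 5: rhs = 11, matching y values: none (0 points).
  x = 6: rhs = 4, matching y values: 2, 11 (2 points).
  x = 7: rhs = 7, matching y values: none (0 points).
  x = 8: rhs = 0, matching y values: 0 (1 points).
  x = 9: rhs = 2, matching y values: none (0 points).
  x = 10: rhs = 6, matching y values: none (0 points).
  x = 11: rhs = 5, matching y values: none (0 points).
  x = 12: rhs = 5, matching y values: none (0 points).
Total affine count: 7.
Full point count |E(F_13)| = 7 + 1 = 8.
Hasse bound: |8 − (13+1)| = |-6| = 6 ≤ 2√13 ≈ 7.2111 ✓.


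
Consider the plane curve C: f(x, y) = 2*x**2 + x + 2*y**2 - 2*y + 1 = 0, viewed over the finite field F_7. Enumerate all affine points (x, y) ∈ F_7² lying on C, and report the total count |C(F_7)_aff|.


Affine F_7-points: {(1, 4), (2, 4), (4, 3), (4, 5), (5, 0), (5, 1), (6, 3), (6, 5)}; count = 8.

For each of the 49 pairs (x, y) ∈ F_7², evaluate f(x, y) mod 7. Record the zeros.
  x = 0: [0↦1, 1↦1, 2↦5, 3↦6, 4↦4, 5↦6, 6↦5]  zeros at y ∈ ∅
  x = 1: [0↦4, 1↦4, 2↦1, 3↦2, 4↦0, 5↦2, 6↦1]  zeros at y ∈ {4}
  x = 2: [0↦4, 1↦4, 2↦1, 3↦2, 4↦0, 5↦2, 6↦1]  zeros at y ∈ {4}
  x = 3: [0↦1, 1↦1, 2↦5, 3↦6, 4↦4, 5↦6, 6↦5]  zeros at y ∈ ∅
  x = 4: [0↦2, 1↦2, 2↦6, 3↦0, 4↦5, 5↦0, 6↦6]  zeros at y ∈ {3, 5}
  x = 5: [0↦0, 1↦0, 2↦4, 3↦5, 4↦3, 5↦5, 6↦4]  zeros at y ∈ {0, 1}
  x = 6: [0↦2, 1↦2, 2↦6, 3↦0, 4↦5, 5↦0, 6↦6]  zeros at y ∈ {3, 5}
Collecting zeros: affine points = {(1, 4), (2, 4), (4, 3), (4, 5), (5, 0), (5, 1), (6, 3), (6, 5)}.
Total count |C(F_7)_aff| = 8.


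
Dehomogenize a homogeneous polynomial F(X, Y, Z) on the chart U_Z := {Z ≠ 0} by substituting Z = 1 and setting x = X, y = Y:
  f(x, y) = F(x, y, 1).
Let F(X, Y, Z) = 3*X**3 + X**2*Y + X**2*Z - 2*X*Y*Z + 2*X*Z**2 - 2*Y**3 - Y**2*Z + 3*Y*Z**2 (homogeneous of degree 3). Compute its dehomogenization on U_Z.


f(x, y) = 3*x**3 + x**2*y + x**2 - 2*x*y + 2*x - 2*y**3 - y**2 + 3*y

On U_Z we set Z = 1. Each monomial c·X^i·Y^j·Z^k in F becomes c·x^i·y^j·1^k = c·x^i·y^j.
Substituting Z = 1: F(X, Y, 1) = 3*x**3 + x**2*y + x**2 - 2*x*y + 2*x - 2*y**3 - y**2 + 3*y.
Note: deg(f) ≤ deg(F) = 3; strict inequality happens when F is divisible by Z (lost terms).


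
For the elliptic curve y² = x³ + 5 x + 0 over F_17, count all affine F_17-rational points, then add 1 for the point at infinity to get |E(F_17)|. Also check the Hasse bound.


Affine points = {(0, 0), (2, 1), (2, 16), (3, 5), (3, 12), (4, 4), (4, 13), (6, 5), (6, 12), (7, 2), (7, 15), (8, 5), (8, 12), (9, 3), (9, 14), (10, 8), (10, 9), (11, 3), (11, 14), (13, 1), (13, 16), (14, 3), (14, 14), (15, 4), (15, 13)}; affine count = 25; |E(F_17)| = 26.

Discriminant check: Δ ∝ 4a³ + 27b² = 4·5³ + 27·0² = 4·125 + 27·0 ≡ 7 (mod 17). Nonzero ⇒ E is nonsingular.
For each x ∈ F_17, compute rhs = x³ + 5·x + 0 mod 17, then count y ∈ F_17 with y² ≡ rhs.
  x = 0: rhs = 0, matching y values: 0 (1 points).
  x = 1: rhs = 6, matching y values: none (0 points).
  x = 2: rhs = 1, matching y values: 1, 16 (2 points).
  x = 3: rhs = 8, matching y values: 5, 12 (2 points).
  x = 4: rhs = 16, matching y values: 4, 13 (2 points).
  x = 5: rhs = 14, matching y values: none (0 points).
  x = 6: rhs = 8, matching y values: 5, 12 (2 points).
  x = 7: rhs = 4, matching y values: 2, 15 (2 points).
  x = 8: rhs = 8, matching y values: 5, 12 (2 points).
  x = 9: rhs = 9, matching y values: 3, 14 (2 points).
  x = 10: rhs = 13, matching y values: 8, 9 (2 points).
  x = 11: rhs = 9, matching y values: 3, 14 (2 points).
  x = 12: rhs = 3, matching y values: none (0 points).
  x = 13: rhs = 1, matching y values: 1, 16 (2 points).
  x = 14: rhs = 9, matching y values: 3, 14 (2 points).
  x = 15: rhs = 16, matching y values: 4, 13 (2 points).
  x = 16: rhs = 11, matching y values: none (0 points).
Total affine count: 25.
Full point count |E(F_17)| = 25 + 1 = 26.
Hasse bound: |26 − (17+1)| = |8| = 8 ≤ 2√17 ≈ 8.2462 ✓.


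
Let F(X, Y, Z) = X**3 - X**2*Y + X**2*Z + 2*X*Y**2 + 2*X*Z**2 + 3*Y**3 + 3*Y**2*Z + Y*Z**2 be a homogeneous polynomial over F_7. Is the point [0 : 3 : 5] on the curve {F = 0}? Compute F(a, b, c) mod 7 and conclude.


F(0,3,5) ≡ 4 (mod 7); P is NOT on the curve.

Evaluate F(0, 3, 5) term-by-term (mod 7).
  X**3 ↦ 1·0·1·1 = 0
  -X**2*Y ↦ -1·0·3·1 = 0
  X**2*Z ↦ 1·0·1·5 = 0
  2*X*Y**2 ↦ 2·0·9·1 = 0
  2*X*Z**2 ↦ 2·0·1·25 = 0
  3*Y**3 ↦ 3·1·27·1 = 81
  3*Y**2*Z ↦ 3·1·9·5 = 135
  Y*Z**2 ↦ 1·1·3·25 = 75
Sum: F(0, 3, 5) = (0) + (0) + (0) + (0) + (0) + (81) + (135) + (75) = 291.
Reducing mod 7: 291 ≡ 4 (mod 7).
Since F(a, b, c) ≡ 4 ≠ 0 (mod 7), P does NOT lie on the curve.


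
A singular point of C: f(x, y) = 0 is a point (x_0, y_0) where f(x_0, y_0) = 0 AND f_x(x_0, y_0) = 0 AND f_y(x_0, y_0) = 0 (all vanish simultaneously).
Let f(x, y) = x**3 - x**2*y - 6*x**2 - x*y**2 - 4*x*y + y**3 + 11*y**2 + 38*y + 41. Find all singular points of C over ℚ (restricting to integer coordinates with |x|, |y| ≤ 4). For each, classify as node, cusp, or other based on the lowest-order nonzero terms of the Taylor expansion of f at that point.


Singular points: {(1, -3)}; classification: cusp.

Compute partial derivatives:
  f_x = 3*x**2 - 2*x*y - 12*x - y**2 - 4*y.
  f_y = -x**2 - 2*x*y - 4*x + 3*y**2 + 22*y + 38.
Scan x_0 ∈ {−4, ..., 4}. For each x_0, f_y(x_0, y) is a polynomial in y; find its integer roots y ∈ {−4, ..., 4}, then test f_x and f at those candidates.
  x = -4: f_y(-4, y) = 3*y**2 + 30*y + 38; no integer root y with |y| ≤ 4.
  x = -3: f_y(-3, y) = 3*y**2 + 28*y + 41; no integer root y with |y| ≤ 4.
  x = -2: f_y(-2, y) = 3*y**2 + 26*y + 42; no integer root y with |y| ≤ 4.
  x = -1: f_y(-1, y) = 3*y**2 + 24*y + 41; no integer root y with |y| ≤ 4.
  x = 0: f_y(0, y) = 3*y**2 + 22*y + 38; no integer root y with |y| ≤ 4.
  x = 1: f_y(1, y) = 3*y**2 + 20*y + 33; vanishes at y ∈ {-3}. (1, -3): f_x = 0, f = 0 — SINGULAR.
  x = 2: f_y(2, y) = 3*y**2 + 18*y + 26; no integer root y with |y| ≤ 4.
  x = 3: f_y(3, y) = 3*y**2 + 16*y + 17; no integer root y with |y| ≤ 4.
  x = 4: f_y(4, y) = 3*y**2 + 14*y + 6; no integer root y with |y| ≤ 4.
Only singular point on the grid: (1, -3).
Classify: substitute x = 1 + u, y = -3 + v and expand: f = u**3 - u**2*v - u*v**2 + v**3 + v**2.
No constant or linear terms (consistent with a singular point). Quadratic part: v**2. Cubic part: u**3 - u**2*v - u*v**2 + v**3.
The quadratic part v**2 is a perfect square, so there is a single (double) tangent line v = 0, i.e. y = -3. Restricting the cubic part to that line (v = 0) leaves u**3 ≠ 0, so f is not divisible by v and the branch is v² ≈ -u**3 to lowest order — this is a cusp.
Classification: cusp.


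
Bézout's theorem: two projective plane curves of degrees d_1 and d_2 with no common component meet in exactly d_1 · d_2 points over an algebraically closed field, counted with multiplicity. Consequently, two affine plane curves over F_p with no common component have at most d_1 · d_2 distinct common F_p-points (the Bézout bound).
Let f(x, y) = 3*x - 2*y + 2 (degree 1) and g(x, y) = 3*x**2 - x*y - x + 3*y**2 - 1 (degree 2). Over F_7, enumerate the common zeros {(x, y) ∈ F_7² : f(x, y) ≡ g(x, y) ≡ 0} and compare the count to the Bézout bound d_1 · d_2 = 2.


Common zeros: {(2, 4), (5, 5)}; count = 2; Bézout bound = 2.

deg(f) = 1, deg(g) = 2, so Bézout bound = 2.
Scan x ∈ F_7. For each x, list the y ∈ F_7 with f(x, y) ≡ 0 and those with g(x, y) ≡ 0 (mod 7); the common zeros in that column are the intersection.
  x = 0: f ≡ 0 at y ∈ {1}; g ≡ 0 at y ∈ ∅; common: ∅.
  x = 1: f ≡ 0 at y ∈ {6}; g ≡ 0 at y ∈ ∅; common: ∅.
  x = 2: f ≡ 0 at y ∈ {4}; g ≡ 0 at y ∈ {4, 6}; common: {4}.
  x = 3: f ≡ 0 at y ∈ {2}; g ≡ 0 at y ∈ ∅; common: ∅.
  x = 4: f ≡ 0 at y ∈ {0}; g ≡ 0 at y ∈ {1, 5}; common: ∅.
  x = 5: f ≡ 0 at y ∈ {5}; g ≡ 0 at y ∈ {5, 6}; common: {5}.
  x = 6: f ≡ 0 at y ∈ {3}; g ≡ 0 at y ∈ {1}; common: ∅.
Collecting: common zeros = {(2, 4), (5, 5)}, so the count is 2.
Comparison with the Bézout bound: 2 ≤ 2 = deg(f)·deg(g), as expected for curves with no common component (the bound is attained).


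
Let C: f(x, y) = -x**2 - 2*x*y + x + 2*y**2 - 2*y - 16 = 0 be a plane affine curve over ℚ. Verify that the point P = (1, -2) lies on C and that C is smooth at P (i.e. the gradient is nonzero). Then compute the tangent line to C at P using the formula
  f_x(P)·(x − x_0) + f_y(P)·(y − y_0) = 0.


Tangent line at P: 3*x - 12*y - 27 = 0.

Step 1: f(1, -2) = 0, so P lies on C.
Step 2: partial derivatives
  f_x(x, y) = -2*x - 2*y + 1, f_y(x, y) = -2*x + 4*y - 2.
  f_x(P) = 3, f_y(P) = -12 (gradient nonzero, so P is smooth).
Step 3: tangent line at P: 3·(x − 1) + -12·(y − -2) = 0.
Expanding: 3*x - 12*y - 27 = 0.


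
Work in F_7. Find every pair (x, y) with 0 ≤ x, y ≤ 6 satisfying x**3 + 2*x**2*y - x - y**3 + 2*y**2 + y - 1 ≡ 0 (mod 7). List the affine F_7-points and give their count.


Affine F_7-points: {(0, 3), (1, 4), (3, 6), (5, 0), (6, 4)}; count = 5.

For each of the 49 pairs (x, y) ∈ F_7², evaluate f(x, y) mod 7. Record the zeros.
  x = 0: [0↦6, 1↦1, 2↦1, 3↦0, 4↦6, 5↦6, 6↦1]  zeros at y ∈ {3}
  x = 1: [0↦6, 1↦3, 2↦5, 3↦6, 4↦0, 5↦2, 6↦6]  zeros at y ∈ {4}
  x = 2: [0↦5, 1↦1, 2↦2, 3↦2, 4↦2, 5↦3, 6↦6]  zeros at y ∈ ∅
  x = 3: [0↦2, 1↦1, 2↦5, 3↦1, 4↦4, 5↦1, 6↦0]  zeros at y ∈ {6}
  x = 4: [0↦3, 1↦2, 2↦6, 3↦2, 4↦5, 5↦2, 6↦1]  zeros at y ∈ ∅
  x = 5: [0↦0, 1↦3, 2↦4, 3↦4, 4↦4, 5↦5, 6↦1]  zeros at y ∈ {0}
  x = 6: [0↦6, 1↦3, 2↦5, 3↦6, 4↦0, 5↦2, 6↦6]  zeros at y ∈ {4}
Collecting zeros: affine points = {(0, 3), (1, 4), (3, 6), (5, 0), (6, 4)}.
Total count |C(F_7)_aff| = 5.


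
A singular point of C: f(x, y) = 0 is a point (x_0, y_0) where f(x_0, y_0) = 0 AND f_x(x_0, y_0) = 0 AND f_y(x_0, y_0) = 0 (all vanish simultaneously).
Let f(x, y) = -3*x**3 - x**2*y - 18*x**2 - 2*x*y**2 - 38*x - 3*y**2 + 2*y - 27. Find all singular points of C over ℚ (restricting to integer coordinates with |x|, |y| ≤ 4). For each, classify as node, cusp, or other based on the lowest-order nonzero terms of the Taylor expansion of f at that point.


Singular points: {(-2, 1)}; classification: node.

Compute partial derivatives:
  f_x = -9*x**2 - 2*x*y - 36*x - 2*y**2 - 38.
  f_y = -x**2 - 4*x*y - 6*y + 2.
Scan x_0 ∈ {−4, ..., 4}. For each x_0, f_y(x_0, y) is a polynomial in y; find its integer roots y ∈ {−4, ..., 4}, then test f_x and f at those candidates.
  x = -4: f_y(-4, y) = 10*y - 14; no integer root y with |y| ≤ 4.
  x = -3: f_y(-3, y) = 6*y - 7; no integer root y with |y| ≤ 4.
  x = -2: f_y(-2, y) = 2*y - 2; vanishes at y ∈ {1}. (-2, 1): f_x = 0, f = 0 — SINGULAR.
  x = -1: f_y(-1, y) = 1 - 2*y; no integer root y with |y| ≤ 4.
  x = 0: f_y(0, y) = 2 - 6*y; no integer root y with |y| ≤ 4.
  x = 1: f_y(1, y) = 1 - 10*y; no integer root y with |y| ≤ 4.
  x = 2: f_y(2, y) = -14*y - 2; no integer root y with |y| ≤ 4.
  x = 3: f_y(3, y) = -18*y - 7; no integer root y with |y| ≤ 4.
  x = 4: f_y(4, y) = -22*y - 14; no integer root y with |y| ≤ 4.
Only singular point on the grid: (-2, 1).
Classify: substitute x = -2 + u, y = 1 + v and expand: f = -3*u**3 - u**2*v - u**2 - 2*u*v**2 + v**2.
No constant or linear terms (consistent with a singular point). Quadratic part: -u**2 + v**2. Cubic part: -3*u**3 - u**2*v - 2*u*v**2.
The quadratic part v**2 - u**2 = (v − u)(v + u) splits into two distinct linear factors, so there are two distinct tangent lines y − 1 = ±(x − -2) — this is a node (ordinary double point).
Classification: node.


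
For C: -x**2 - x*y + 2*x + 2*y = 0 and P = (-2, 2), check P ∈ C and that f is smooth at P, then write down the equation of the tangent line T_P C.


Tangent line at P: 4*x + 4*y = 0.

Step 1: f(-2, 2) = 0, so P lies on C.
Step 2: partial derivatives
  f_x(x, y) = -2*x - y + 2, f_y(x, y) = 2 - x.
  f_x(P) = 4, f_y(P) = 4 (gradient nonzero, so P is smooth).
Step 3: tangent line at P: 4·(x − -2) + 4·(y − 2) = 0.
Expanding: 4*x + 4*y = 0.


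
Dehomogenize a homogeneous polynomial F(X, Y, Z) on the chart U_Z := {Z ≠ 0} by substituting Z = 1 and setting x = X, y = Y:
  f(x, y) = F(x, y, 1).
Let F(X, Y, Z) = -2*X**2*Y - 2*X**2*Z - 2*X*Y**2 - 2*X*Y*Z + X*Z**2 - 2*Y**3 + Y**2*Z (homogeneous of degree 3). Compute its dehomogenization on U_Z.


f(x, y) = -2*x**2*y - 2*x**2 - 2*x*y**2 - 2*x*y + x - 2*y**3 + y**2

On U_Z we set Z = 1. Each monomial c·X^i·Y^j·Z^k in F becomes c·x^i·y^j·1^k = c·x^i·y^j.
Substituting Z = 1: F(X, Y, 1) = -2*x**2*y - 2*x**2 - 2*x*y**2 - 2*x*y + x - 2*y**3 + y**2.
Note: deg(f) ≤ deg(F) = 3; strict inequality happens when F is divisible by Z (lost terms).


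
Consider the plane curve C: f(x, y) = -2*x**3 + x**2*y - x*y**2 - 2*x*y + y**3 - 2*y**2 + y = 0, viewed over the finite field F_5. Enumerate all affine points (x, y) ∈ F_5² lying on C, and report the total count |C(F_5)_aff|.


Affine F_5-points: {(0, 0), (0, 1), (3, 3)}; count = 3.

For each of the 25 pairs (x, y) ∈ F_5², evaluate f(x, y) mod 5. Record the zeros.
  x = 0: [0↦0, 1↦0, 2↦2, 3↦2, 4↦1]  zeros at y ∈ {0, 1}
  x = 1: [0↦3, 1↦1, 2↦4, 3↦3, 4↦4]  zeros at y ∈ ∅
  x = 2: [0↦4, 1↦2, 2↦3, 3↦3, 4↦3]  zeros at y ∈ ∅
  x = 3: [0↦1, 1↦1, 2↦2, 3↦0, 4↦1]  zeros at y ∈ {3}
  x = 4: [0↦2, 1↦1, 2↦4, 3↦2, 4↦1]  zeros at y ∈ ∅
Collecting zeros: affine points = {(0, 0), (0, 1), (3, 3)}.
Total count |C(F_5)_aff| = 3.


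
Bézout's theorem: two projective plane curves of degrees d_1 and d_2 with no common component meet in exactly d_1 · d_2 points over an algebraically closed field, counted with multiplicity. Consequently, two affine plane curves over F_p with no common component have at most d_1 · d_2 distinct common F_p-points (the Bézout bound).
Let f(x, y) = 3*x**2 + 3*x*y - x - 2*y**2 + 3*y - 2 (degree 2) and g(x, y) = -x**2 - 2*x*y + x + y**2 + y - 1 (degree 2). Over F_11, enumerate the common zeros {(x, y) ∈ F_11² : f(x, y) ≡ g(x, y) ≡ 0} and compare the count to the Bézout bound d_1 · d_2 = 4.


Common zeros: {(0, 3)}; count = 1; Bézout bound = 4.

deg(f) = 2, deg(g) = 2, so Bézout bound = 4.
Scan x ∈ F_11. For each x, list the y ∈ F_11 with f(x, y) ≡ 0 and those with g(x, y) ≡ 0 (mod 11); the common zeros in that column are the intersection.
  x = 0: f ≡ 0 at y ∈ {3, 4}; g ≡ 0 at y ∈ {3, 7}; common: {3}.
  x = 1: f ≡ 0 at y ∈ {0, 3}; g ≡ 0 at y ∈ {4, 8}; common: ∅.
  x = 2: f ≡ 0 at y ∈ ∅; g ≡ 0 at y ∈ ∅; common: ∅.
  x = 3: f ≡ 0 at y ∈ {0, 6}; g ≡ 0 at y ∈ {1, 4}; common: ∅.
  x = 4: f ≡ 0 at y ∈ {1}; g ≡ 0 at y ∈ ∅; common: ∅.
  x = 5: f ≡ 0 at y ∈ ∅; g ≡ 0 at y ∈ {10}; common: ∅.
  x = 6: f ≡ 0 at y ∈ {6, 10}; g ≡ 0 at y ∈ {3, 8}; common: ∅.
  x = 7: f ≡ 0 at y ∈ ∅; g ≡ 0 at y ∈ {1}; common: ∅.
  x = 8: f ≡ 0 at y ∈ ∅; g ≡ 0 at y ∈ ∅; common: ∅.
  x = 9: f ≡ 0 at y ∈ ∅; g ≡ 0 at y ∈ {7, 10}; common: ∅.
  x = 10: f ≡ 0 at y ∈ {1, 10}; g ≡ 0 at y ∈ ∅; common: ∅.
Collecting: common zeros = {(0, 3)}, so the count is 1.
Comparison with the Bézout bound: 1 ≤ 4 = deg(f)·deg(g), as expected for curves with no common component (the affine F_11-count falls short of the bound because intersections may lie at infinity, over extension fields, or carry multiplicity).


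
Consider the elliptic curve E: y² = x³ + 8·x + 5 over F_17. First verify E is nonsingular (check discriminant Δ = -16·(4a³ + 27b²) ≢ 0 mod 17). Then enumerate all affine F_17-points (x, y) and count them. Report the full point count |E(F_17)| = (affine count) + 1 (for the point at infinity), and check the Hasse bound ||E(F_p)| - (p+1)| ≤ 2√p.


Affine points = {(4, 4), (4, 13), (5, 0), (7, 8), (7, 9), (11, 8), (11, 9), (15, 7), (15, 10), (16, 8), (16, 9)}; affine count = 11; |E(F_17)| = 12.

Discriminant check: Δ ∝ 4a³ + 27b² = 4·8³ + 27·5² = 4·512 + 27·25 ≡ 3 (mod 17). Nonzero ⇒ E is nonsingular.
For each x ∈ F_17, compute rhs = x³ + 8·x + 5 mod 17, then count y ∈ F_17 with y² ≡ rhs.
  x = 0: rhs = 5, matching y values: none (0 points).
  x = 1: rhs = 14, matching y values: none (0 points).
  x = 2: rhs = 12, matching y values: none (0 points).
  x = 3: rhs = 5, matching y values: none (0 points).
  x = 4: rhs = 16, matching y values: 4, 13 (2 points).
  x = 5: rhs = 0, matching y values: 0 (1 points).
  x = 6: rhs = 14, matching y values: none (0 points).
  x = 7: rhs = 13, matching y values: 8, 9 (2 points).
  x = 8: rhs = 3, matching y values: none (0 points).
  x = 9: rhs = 7, matching y values: none (0 points).
  x = 10: rhs = 14, matching y values: none (0 points).
  x = 11: rhs = 13, matching y values: 8, 9 (2 points).
  x = 12: rhs = 10, matching y values: none (0 points).
  x = 13: rhs = 11, matching y values: none (0 points).
  x = 14: rhs = 5, matching y values: none (0 points).
  x = 15: rhs = 15, matching y values: 7, 10 (2 points).
  x = 16: rhs = 13, matching y values: 8, 9 (2 points).
Total affine count: 11.
Full point count |E(F_17)| = 11 + 1 = 12.
Hasse bound: |12 − (17+1)| = |-6| = 6 ≤ 2√17 ≈ 8.2462 ✓.


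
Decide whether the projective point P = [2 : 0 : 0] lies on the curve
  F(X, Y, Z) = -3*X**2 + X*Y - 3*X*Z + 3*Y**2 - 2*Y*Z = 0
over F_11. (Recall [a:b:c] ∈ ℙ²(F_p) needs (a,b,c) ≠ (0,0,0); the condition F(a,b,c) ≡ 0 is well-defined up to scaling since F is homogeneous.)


F(2,0,0) ≡ 10 (mod 11); P is NOT on the curve.

Evaluate F(2, 0, 0) term-by-term (mod 11).
  -3*X**2 ↦ -3·4·1·1 = -12
  X*Y ↦ 1·2·0·1 = 0
  -3*X*Z ↦ -3·2·1·0 = 0
  3*Y**2 ↦ 3·1·0·1 = 0
  -2*Y*Z ↦ -2·1·0·0 = 0
Sum: F(2, 0, 0) = (-12) + (0) + (0) + (0) + (0) = -12.
Reducing mod 11: -12 ≡ 10 (mod 11).
Since F(a, b, c) ≡ 10 ≠ 0 (mod 11), P does NOT lie on the curve.


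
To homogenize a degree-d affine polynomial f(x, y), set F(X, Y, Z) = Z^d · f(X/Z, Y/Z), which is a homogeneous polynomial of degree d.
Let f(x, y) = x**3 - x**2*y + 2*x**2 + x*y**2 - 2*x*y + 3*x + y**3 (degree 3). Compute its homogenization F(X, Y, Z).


F(X, Y, Z) = X**3 - X**2*Y + 2*X**2*Z + X*Y**2 - 2*X*Y*Z + 3*X*Z**2 + Y**3

deg(f) = 3.
Substitute x = X/Z, y = Y/Z into f, then multiply by Z^3.
  monomial 1·x^3·y^0 ↦ 1·X^3·Y^0·Z^0.
  monomial -1·x^2·y^1 ↦ -1·X^2·Y^1·Z^0.
  monomial 2·x^2·y^0 ↦ 2·X^2·Y^0·Z^1.
  monomial 1·x^1·y^2 ↦ 1·X^1·Y^2·Z^0.
  monomial -2·x^1·y^1 ↦ -2·X^1·Y^1·Z^1.
  monomial 3·x^1·y^0 ↦ 3·X^1·Y^0·Z^2.
  monomial 1·x^0·y^3 ↦ 1·X^0·Y^3·Z^0.
Collecting: F(X, Y, Z) = X**3 - X**2*Y + 2*X**2*Z + X*Y**2 - 2*X*Y*Z + 3*X*Z**2 + Y**3.


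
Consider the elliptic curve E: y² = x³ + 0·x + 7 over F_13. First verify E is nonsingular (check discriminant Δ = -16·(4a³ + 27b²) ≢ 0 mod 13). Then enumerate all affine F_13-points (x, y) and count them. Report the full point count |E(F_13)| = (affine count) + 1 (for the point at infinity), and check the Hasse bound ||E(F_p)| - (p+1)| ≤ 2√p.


Affine points = {(7, 5), (7, 8), (8, 5), (8, 8), (11, 5), (11, 8)}; affine count = 6; |E(F_13)| = 7.

Discriminant check: Δ ∝ 4a³ + 27b² = 4·0³ + 27·7² = 4·0 + 27·49 ≡ 10 (mod 13). Nonzero ⇒ E is nonsingular.
For each x ∈ F_13, compute rhs = x³ + 0·x + 7 mod 13, then count y ∈ F_13 with y² ≡ rhs.
  x = 0: rhs = 7, matching y values: none (0 points).
  x = 1: rhs = 8, matching y values: none (0 points).
  x = 2: rhs = 2, matching y values: none (0 points).
  x = 3: rhs = 8, matching y values: none (0 points).
  x = 4: rhs = 6, matching y values: none (0 points).
  x = 5: rhs = 2, matching y values: none (0 points).
  x = 6: rhs = 2, matching y values: none (0 points).
  x = 7: rhs = 12, matching y values: 5, 8 (2 points).
  x = 8: rhs = 12, matching y values: 5, 8 (2 points).
  x = 9: rhs = 8, matching y values: none (0 points).
  x = 10: rhs = 6, matching y values: none (0 points).
  x = 11: rhs = 12, matching y values: 5, 8 (2 points).
  x = 12: rhs = 6, matching y values: none (0 points).
Total affine count: 6.
Full point count |E(F_13)| = 6 + 1 = 7.
Hasse bound: |7 − (13+1)| = |-7| = 7 ≤ 2√13 ≈ 7.2111 ✓.


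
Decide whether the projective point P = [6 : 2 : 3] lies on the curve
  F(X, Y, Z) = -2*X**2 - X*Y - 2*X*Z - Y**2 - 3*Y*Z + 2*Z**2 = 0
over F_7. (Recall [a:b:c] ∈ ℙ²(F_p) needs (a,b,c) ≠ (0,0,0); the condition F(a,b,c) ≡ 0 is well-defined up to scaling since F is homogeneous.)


F(6,2,3) ≡ 2 (mod 7); P is NOT on the curve.

Evaluate F(6, 2, 3) term-by-term (mod 7).
  -2*X**2 ↦ -2·36·1·1 = -72
  -X*Y ↦ -1·6·2·1 = -12
  -2*X*Z ↦ -2·6·1·3 = -36
  -Y**2 ↦ -1·1·4·1 = -4
  -3*Y*Z ↦ -3·1·2·3 = -18
  2*Z**2 ↦ 2·1·1·9 = 18
Sum: F(6, 2, 3) = (-72) + (-12) + (-36) + (-4) + (-18) + (18) = -124.
Reducing mod 7: -124 ≡ 2 (mod 7).
Since F(a, b, c) ≡ 2 ≠ 0 (mod 7), P does NOT lie on the curve.


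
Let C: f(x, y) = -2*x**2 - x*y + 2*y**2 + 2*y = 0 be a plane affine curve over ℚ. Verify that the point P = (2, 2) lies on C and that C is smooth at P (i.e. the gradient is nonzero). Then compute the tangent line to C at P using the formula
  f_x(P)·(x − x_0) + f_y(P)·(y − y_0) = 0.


Tangent line at P: -10*x + 8*y + 4 = 0.

Step 1: f(2, 2) = 0, so P lies on C.
Step 2: partial derivatives
  f_x(x, y) = -4*x - y, f_y(x, y) = -x + 4*y + 2.
  f_x(P) = -10, f_y(P) = 8 (gradient nonzero, so P is smooth).
Step 3: tangent line at P: -10·(x − 2) + 8·(y − 2) = 0.
Expanding: -10*x + 8*y + 4 = 0.


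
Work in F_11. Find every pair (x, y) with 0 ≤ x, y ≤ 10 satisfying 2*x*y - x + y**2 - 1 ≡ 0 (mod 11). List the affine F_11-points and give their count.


Affine F_11-points: {(0, 1), (0, 10), (1, 4), (1, 5), (5, 3), (5, 9), (9, 7), (9, 8), (10, 0), (10, 2)}; count = 10.

For each of the 121 pairs (x, y) ∈ F_11², evaluate f(x, y) mod 11. Record the zeros.
  x = 0: [0↦10, 1↦0, 2↦3, 3↦8, 4↦4, 5↦2, 6↦2, 7↦4, 8↦8, 9↦3, 10↦0]  zeros at y ∈ {1, 10}
  x = 1: [0↦9, 1↦1, 2↦6, 3↦2, 4↦0, 5↦0, 6↦2, 7↦6, 8↦1, 9↦9, 10↦8]  zeros at y ∈ {4, 5}
  x = 2: [0↦8, 1↦2, 2↦9, 3↦7, 4↦7, 5↦9, 6↦2, 7↦8, 8↦5, 9↦4, 10↦5]  zeros at y ∈ ∅
  x = 3: [0↦7, 1↦3, 2↦1, 3↦1, 4↦3, 5↦7, 6↦2, 7↦10, 8↦9, 9↦10, 10↦2]  zeros at y ∈ ∅
  x = 4: [0↦6, 1↦4, 2↦4, 3↦6, 4↦10, 5↦5, 6↦2, 7↦1, 8↦2, 9↦5, 10↦10]  zeros at y ∈ ∅
  x = 5: [0↦5, 1↦5, 2↦7, 3↦0, 4↦6, 5↦3, 6↦2, 7↦3, 8↦6, 9↦0, 10↦7]  zeros at y ∈ {3, 9}
  x = 6: [0↦4, 1↦6, 2↦10, 3↦5, 4↦2, 5↦1, 6↦2, 7↦5, 8↦10, 9↦6, 10↦4]  zeros at y ∈ ∅
  x = 7: [0↦3, 1↦7, 2↦2, 3↦10, 4↦9, 5↦10, 6↦2, 7↦7, 8↦3, 9↦1, 10↦1]  zeros at y ∈ ∅
  x = 8: [0↦2, 1↦8, 2↦5, 3↦4, 4↦5, 5↦8, 6↦2, 7↦9, 8↦7, 9↦7, 10↦9]  zeros at y ∈ ∅
  x = 9: [0↦1, 1↦9, 2↦8, 3↦9, 4↦1, 5↦6, 6↦2, 7↦0, 8↦0, 9↦2, 10↦6]  zeros at y ∈ {7, 8}
  x = 10: [0↦0, 1↦10, 2↦0, 3↦3, 4↦8, 5↦4, 6↦2, 7↦2, 8↦4, 9↦8, 10↦3]  zeros at y ∈ {0, 2}
Collecting zeros: affine points = {(0, 1), (0, 10), (1, 4), (1, 5), (5, 3), (5, 9), (9, 7), (9, 8), (10, 0), (10, 2)}.
Total count |C(F_11)_aff| = 10.


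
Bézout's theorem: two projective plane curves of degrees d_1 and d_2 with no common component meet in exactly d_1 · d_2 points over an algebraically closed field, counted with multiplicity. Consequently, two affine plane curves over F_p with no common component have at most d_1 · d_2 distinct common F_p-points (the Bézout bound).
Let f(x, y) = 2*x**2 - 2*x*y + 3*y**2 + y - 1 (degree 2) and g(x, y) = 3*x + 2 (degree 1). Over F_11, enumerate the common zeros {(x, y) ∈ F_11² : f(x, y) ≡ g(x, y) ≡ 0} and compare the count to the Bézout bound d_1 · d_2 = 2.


Common zeros: ∅; count = 0; Bézout bound = 2.

deg(f) = 2, deg(g) = 1, so Bézout bound = 2.
Scan x ∈ F_11. For each x, list the y ∈ F_11 with f(x, y) ≡ 0 and those with g(x, y) ≡ 0 (mod 11); the common zeros in that column are the intersection.
  x = 0: f ≡ 0 at y ∈ ∅; g ≡ 0 at y ∈ ∅; common: ∅.
  x = 1: f ≡ 0 at y ∈ {2}; g ≡ 0 at y ∈ ∅; common: ∅.
  x = 2: f ≡ 0 at y ∈ ∅; g ≡ 0 at y ∈ ∅; common: ∅.
  x = 3: f ≡ 0 at y ∈ ∅; g ≡ 0 at y ∈ {0, 1, 2, 3, 4, 5, 6, 7, 8, 9, 10}; common: ∅.
  x = 4: f ≡ 0 at y ∈ ∅; g ≡ 0 at y ∈ ∅; common: ∅.
  x = 5: f ≡ 0 at y ∈ ∅; g ≡ 0 at y ∈ ∅; common: ∅.
  x = 6: f ≡ 0 at y ∈ ∅; g ≡ 0 at y ∈ ∅; common: ∅.
  x = 7: f ≡ 0 at y ∈ ∅; g ≡ 0 at y ∈ ∅; common: ∅.
  x = 8: f ≡ 0 at y ∈ ∅; g ≡ 0 at y ∈ ∅; common: ∅.
  x = 9: f ≡ 0 at y ∈ ∅; g ≡ 0 at y ∈ ∅; common: ∅.
  x = 10: f ≡ 0 at y ∈ ∅; g ≡ 0 at y ∈ ∅; common: ∅.
Collecting: common zeros = ∅, so the count is 0.
Comparison with the Bézout bound: 0 ≤ 2 = deg(f)·deg(g), as expected for curves with no common component (the affine F_11-count falls short of the bound because intersections may lie at infinity, over extension fields, or carry multiplicity).


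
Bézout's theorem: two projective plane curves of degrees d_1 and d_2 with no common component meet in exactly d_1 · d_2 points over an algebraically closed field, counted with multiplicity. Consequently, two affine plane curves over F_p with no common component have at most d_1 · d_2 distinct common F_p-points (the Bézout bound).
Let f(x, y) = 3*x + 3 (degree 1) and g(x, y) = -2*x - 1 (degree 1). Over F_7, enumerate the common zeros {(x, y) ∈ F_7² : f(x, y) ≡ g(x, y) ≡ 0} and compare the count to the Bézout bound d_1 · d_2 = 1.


Common zeros: ∅; count = 0; Bézout bound = 1.

deg(f) = 1, deg(g) = 1, so Bézout bound = 1.
Scan x ∈ F_7. For each x, list the y ∈ F_7 with f(x, y) ≡ 0 and those with g(x, y) ≡ 0 (mod 7); the common zeros in that column are the intersection.
  x = 0: f ≡ 0 at y ∈ ∅; g ≡ 0 at y ∈ ∅; common: ∅.
  x = 1: f ≡ 0 at y ∈ ∅; g ≡ 0 at y ∈ ∅; common: ∅.
  x = 2: f ≡ 0 at y ∈ ∅; g ≡ 0 at y ∈ ∅; common: ∅.
  x = 3: f ≡ 0 at y ∈ ∅; g ≡ 0 at y ∈ {0, 1, 2, 3, 4, 5, 6}; common: ∅.
  x = 4: f ≡ 0 at y ∈ ∅; g ≡ 0 at y ∈ ∅; common: ∅.
  x = 5: f ≡ 0 at y ∈ ∅; g ≡ 0 at y ∈ ∅; common: ∅.
  x = 6: f ≡ 0 at y ∈ {0, 1, 2, 3, 4, 5, 6}; g ≡ 0 at y ∈ ∅; common: ∅.
Collecting: common zeros = ∅, so the count is 0.
Comparison with the Bézout bound: 0 ≤ 1 = deg(f)·deg(g), as expected for curves with no common component (the affine F_7-count falls short of the bound because intersections may lie at infinity, over extension fields, or carry multiplicity).
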